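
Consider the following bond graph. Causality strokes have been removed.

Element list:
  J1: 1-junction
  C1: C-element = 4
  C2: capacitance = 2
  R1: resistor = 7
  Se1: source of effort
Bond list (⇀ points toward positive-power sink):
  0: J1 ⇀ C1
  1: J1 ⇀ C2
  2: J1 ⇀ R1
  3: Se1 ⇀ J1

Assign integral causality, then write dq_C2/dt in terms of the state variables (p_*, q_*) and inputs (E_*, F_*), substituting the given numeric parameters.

dq_C2/dt = E_Se1/7 - q_C1/28 - q_C2/14

bond 3 stroke→J1  (Se1 fixes effort; stroke away)
bond 0 stroke→J1  (prefer integral on C1)
bond 1 stroke→J1  (prefer integral on C2)
bond 2 stroke→R1  (J1 needs exactly one f-in)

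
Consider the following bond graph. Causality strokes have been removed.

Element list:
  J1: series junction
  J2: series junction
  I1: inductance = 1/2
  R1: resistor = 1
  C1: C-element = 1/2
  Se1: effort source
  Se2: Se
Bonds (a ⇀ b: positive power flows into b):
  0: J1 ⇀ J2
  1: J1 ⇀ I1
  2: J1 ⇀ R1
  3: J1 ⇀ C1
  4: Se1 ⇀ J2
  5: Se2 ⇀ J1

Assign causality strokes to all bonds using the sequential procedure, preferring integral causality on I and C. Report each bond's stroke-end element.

β0 →J1
β1 →I1
β2 →J1
β3 →J1
β4 →J2
β5 →J1

#4 →J2  (Se1: effort source, stroke at far end)
#5 →J1  (Se2 (Se) sets effort on bond)
#0 →J1  (closing 1-jn rule on J2)
#1 →I1  (I1 outputs flow p/I1)
#2 →J1  (J1: bond 1 brought flow, rest push out)
#3 →J1  (1-jn J1 has f-setter on 1)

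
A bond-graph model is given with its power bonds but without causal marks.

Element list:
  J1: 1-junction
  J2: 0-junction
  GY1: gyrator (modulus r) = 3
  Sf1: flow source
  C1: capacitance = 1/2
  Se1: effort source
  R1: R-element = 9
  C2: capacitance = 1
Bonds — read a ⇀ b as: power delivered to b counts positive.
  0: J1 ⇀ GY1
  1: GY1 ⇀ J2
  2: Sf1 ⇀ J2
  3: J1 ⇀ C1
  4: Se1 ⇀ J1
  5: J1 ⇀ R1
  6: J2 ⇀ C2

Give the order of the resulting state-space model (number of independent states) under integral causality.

2  (C1, C2 all integral)

bond 2 stroke→Sf1  (source Sf1 imposes f)
bond 4 stroke→J1  (Se1 (Se) sets effort on bond)
bond 3 stroke→J1  (C1: C, integral causality)
bond 6 stroke→J2  (prefer integral on C2)
bond 1 stroke→GY1  (J2: bond 6 brought effort, rest push out)
bond 0 stroke→GY1  (GY GY1: same side as bond 1)
bond 5 stroke→J1  (1-jn J1 has f-setter on 0)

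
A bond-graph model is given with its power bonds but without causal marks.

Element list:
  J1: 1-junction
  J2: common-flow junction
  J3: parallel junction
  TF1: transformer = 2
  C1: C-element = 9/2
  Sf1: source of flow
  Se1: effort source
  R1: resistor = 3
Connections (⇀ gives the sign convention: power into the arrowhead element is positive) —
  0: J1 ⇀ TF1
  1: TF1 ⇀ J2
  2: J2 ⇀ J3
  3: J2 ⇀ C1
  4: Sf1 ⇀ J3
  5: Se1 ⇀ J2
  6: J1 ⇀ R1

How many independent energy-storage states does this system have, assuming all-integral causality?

b4 →Sf1  (Sf1 fixes flow; stroke at Sf1)
b5 →J2  (Se1 fixes effort; stroke away)
b2 →J3  (J3: last free bond brings effort in)
b1 →J2  (1-jn J2 has f-setter on 2)
b3 →J2  (common-f at J2 fixed by 2)
b0 →TF1  (TF1: transformer flips bond 1)
b6 →J1  (J1: bond 0 brought flow, rest push out)

1  (C1 all integral)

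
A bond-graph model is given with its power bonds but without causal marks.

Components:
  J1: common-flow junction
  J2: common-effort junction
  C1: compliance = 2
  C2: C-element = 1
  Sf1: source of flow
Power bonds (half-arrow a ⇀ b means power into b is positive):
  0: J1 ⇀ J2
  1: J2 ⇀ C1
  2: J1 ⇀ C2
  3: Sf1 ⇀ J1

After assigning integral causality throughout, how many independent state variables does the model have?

β3 →Sf1  (source Sf1 imposes f)
β0 →J1  (common-f at J1 fixed by 3)
β2 →J1  (J1 flow already set via bond 3)
β1 →J2  (J2: last free bond brings effort in)

2  (C1, C2 all integral)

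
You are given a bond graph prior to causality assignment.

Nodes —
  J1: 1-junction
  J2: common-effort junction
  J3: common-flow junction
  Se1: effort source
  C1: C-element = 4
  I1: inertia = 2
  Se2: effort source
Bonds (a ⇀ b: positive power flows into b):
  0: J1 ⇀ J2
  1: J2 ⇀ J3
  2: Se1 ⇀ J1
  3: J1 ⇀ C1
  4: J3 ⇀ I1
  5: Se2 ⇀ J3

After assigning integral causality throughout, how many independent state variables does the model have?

2  (C1, I1 all integral)

β2 stroke→J1  (Se1 (Se) sets effort on bond)
β5 stroke→J3  (source Se2 imposes e)
β3 stroke→J1  (prefer integral on C1)
β0 stroke→J2  (only one flow-in slot at J1)
β1 stroke→J3  (J2: bond 0 brought effort, rest push out)
β4 stroke→I1  (J3 needs exactly one f-in)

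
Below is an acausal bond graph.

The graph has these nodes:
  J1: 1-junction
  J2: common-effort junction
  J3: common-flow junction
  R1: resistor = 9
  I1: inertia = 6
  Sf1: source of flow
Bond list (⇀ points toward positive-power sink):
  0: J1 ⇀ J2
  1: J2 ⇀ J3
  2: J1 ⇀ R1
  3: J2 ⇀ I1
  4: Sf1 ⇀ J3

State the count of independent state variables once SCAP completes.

1  (I1 all integral)

b4 →Sf1  (Sf1: flow source, stroke at near end)
b1 →J3  (1-jn J3 has f-setter on 4)
b3 →I1  (I1 outputs flow p/I1)
b0 →J2  (J2: last free bond brings effort in)
b2 →J1  (1-jn J1 has f-setter on 0)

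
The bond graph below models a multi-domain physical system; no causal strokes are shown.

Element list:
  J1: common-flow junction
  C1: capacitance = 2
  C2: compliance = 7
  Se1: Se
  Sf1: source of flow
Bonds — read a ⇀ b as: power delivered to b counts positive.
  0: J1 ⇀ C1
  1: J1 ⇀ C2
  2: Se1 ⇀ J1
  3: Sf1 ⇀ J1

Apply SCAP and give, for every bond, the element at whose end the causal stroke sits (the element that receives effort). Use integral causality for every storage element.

bond 0 |J1
bond 1 |J1
bond 2 |J1
bond 3 |Sf1

β2 stroke→J1  (Se1: effort source, stroke at far end)
β3 stroke→Sf1  (source Sf1 imposes f)
β0 stroke→J1  (common-f at J1 fixed by 3)
β1 stroke→J1  (1-jn J1 has f-setter on 3)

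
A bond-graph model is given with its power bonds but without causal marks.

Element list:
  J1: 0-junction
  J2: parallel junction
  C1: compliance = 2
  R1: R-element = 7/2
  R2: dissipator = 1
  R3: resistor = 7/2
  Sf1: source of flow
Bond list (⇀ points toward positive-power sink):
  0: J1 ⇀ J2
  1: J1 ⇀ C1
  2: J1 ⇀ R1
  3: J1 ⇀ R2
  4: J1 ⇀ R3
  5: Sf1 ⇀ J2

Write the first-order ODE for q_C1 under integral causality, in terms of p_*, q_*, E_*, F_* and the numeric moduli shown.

bond 5 |Sf1  (source Sf1 imposes f)
bond 0 |J2  (closing 0-jn rule on J2)
bond 1 |J1  (C1 outputs effort q/C1)
bond 2 |R1  (common-e at J1 fixed by 1)
bond 3 |R2  (0-jn J1 has e-setter on 1)
bond 4 |R3  (J1 effort already set via bond 1)

dq_C1/dt = F_Sf1 - 11*q_C1/14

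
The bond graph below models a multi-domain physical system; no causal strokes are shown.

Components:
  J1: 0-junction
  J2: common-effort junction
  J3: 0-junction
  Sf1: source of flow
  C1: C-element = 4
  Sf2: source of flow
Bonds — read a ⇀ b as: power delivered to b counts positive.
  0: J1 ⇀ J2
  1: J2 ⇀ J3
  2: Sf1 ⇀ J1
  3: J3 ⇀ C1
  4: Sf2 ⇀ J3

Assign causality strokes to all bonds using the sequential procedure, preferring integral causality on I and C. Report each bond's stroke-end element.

#2 |Sf1  (Sf1 (Sf) sets flow on bond)
#4 |Sf2  (Sf2 fixes flow; stroke at Sf2)
#0 |J1  (J1: last free bond brings effort in)
#1 |J2  (J2: last free bond brings effort in)
#3 |J3  (only one effort-in slot at J3)

bond 0 |J1
bond 1 |J2
bond 2 |Sf1
bond 3 |J3
bond 4 |Sf2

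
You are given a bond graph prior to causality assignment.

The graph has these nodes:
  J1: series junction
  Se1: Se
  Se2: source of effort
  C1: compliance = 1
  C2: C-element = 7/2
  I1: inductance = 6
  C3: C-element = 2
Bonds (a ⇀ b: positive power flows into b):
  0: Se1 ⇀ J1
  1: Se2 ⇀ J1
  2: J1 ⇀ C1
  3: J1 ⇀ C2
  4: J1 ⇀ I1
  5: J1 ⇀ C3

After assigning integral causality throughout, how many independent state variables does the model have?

4  (C1, C2, C3, I1 all integral)

bond 0 stroke at J1  (Se1 (Se) sets effort on bond)
bond 1 stroke at J1  (Se2 (Se) sets effort on bond)
bond 2 stroke at J1  (C1 outputs effort q/C1)
bond 3 stroke at J1  (C2: C, integral causality)
bond 4 stroke at I1  (I1 outputs flow p/I1)
bond 5 stroke at J1  (J1: bond 4 brought flow, rest push out)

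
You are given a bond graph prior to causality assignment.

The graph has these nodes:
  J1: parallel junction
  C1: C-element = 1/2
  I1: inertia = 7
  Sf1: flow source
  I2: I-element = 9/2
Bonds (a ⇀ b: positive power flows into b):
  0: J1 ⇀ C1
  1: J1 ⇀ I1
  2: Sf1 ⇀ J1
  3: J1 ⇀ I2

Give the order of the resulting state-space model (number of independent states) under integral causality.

3  (C1, I1, I2 all integral)

#2 stroke→Sf1  (Sf1 (Sf) sets flow on bond)
#0 stroke→J1  (C1 integral (e out))
#1 stroke→I1  (J1: bond 0 brought effort, rest push out)
#3 stroke→I2  (common-e at J1 fixed by 0)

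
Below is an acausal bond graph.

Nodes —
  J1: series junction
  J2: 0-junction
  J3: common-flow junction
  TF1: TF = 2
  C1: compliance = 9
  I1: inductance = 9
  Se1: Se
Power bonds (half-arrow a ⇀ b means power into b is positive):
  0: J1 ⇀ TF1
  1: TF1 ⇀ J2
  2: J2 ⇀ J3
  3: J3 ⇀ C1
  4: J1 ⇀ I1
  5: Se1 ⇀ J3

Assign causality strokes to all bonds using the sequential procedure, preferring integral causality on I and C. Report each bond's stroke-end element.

bond 0 |J1
bond 1 |TF1
bond 2 |J2
bond 3 |J3
bond 4 |I1
bond 5 |J3

#5 |J3  (Se1 fixes effort; stroke away)
#3 |J3  (C1: C, integral causality)
#2 |J2  (closing 1-jn rule on J3)
#1 |TF1  (J2 effort already set via bond 2)
#0 |J1  (TF1 one-in-one-out from 1)
#4 |I1  (J1: last free bond brings flow in)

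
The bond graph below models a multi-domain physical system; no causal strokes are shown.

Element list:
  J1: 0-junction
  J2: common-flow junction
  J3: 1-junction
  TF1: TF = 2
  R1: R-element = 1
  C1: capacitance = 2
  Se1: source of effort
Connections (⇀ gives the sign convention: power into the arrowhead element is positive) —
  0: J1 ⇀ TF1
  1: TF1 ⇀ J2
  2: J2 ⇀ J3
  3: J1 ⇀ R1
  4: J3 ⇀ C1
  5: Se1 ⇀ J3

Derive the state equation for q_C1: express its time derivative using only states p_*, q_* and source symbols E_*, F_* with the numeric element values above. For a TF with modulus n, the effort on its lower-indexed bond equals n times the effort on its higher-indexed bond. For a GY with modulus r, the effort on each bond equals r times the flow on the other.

β5 |J3  (Se1: effort source, stroke at far end)
β4 |J3  (C1 integral (e out))
β2 |J2  (closing 1-jn rule on J3)
β1 |TF1  (J2 needs exactly one f-in)
β0 |J1  (through TF1, causality passes straight; one stroke at TF1)
β3 |R1  (J1 effort already set via bond 0)

dq_C1/dt = 4*E_Se1 - 2*q_C1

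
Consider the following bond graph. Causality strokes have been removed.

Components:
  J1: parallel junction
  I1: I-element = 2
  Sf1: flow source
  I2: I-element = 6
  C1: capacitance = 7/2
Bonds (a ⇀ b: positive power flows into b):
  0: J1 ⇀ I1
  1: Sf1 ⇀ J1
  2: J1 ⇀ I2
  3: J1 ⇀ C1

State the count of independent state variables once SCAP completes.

#1 stroke→Sf1  (source Sf1 imposes f)
#0 stroke→I1  (I1 outputs flow p/I1)
#2 stroke→I2  (I2 outputs flow p/I2)
#3 stroke→J1  (J1 needs exactly one e-in)

3  (C1, I1, I2 all integral)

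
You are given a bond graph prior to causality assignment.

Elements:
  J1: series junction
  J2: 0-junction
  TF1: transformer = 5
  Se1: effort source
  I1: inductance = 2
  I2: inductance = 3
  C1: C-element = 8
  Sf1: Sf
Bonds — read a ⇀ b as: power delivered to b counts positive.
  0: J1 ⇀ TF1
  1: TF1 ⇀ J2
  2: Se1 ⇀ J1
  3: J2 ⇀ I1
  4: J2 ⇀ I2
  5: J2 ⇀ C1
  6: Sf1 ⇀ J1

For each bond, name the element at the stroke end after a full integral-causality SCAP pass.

bond 2 stroke→J1  (source Se1 imposes e)
bond 6 stroke→Sf1  (Sf1 (Sf) sets flow on bond)
bond 0 stroke→J1  (J1: bond 6 brought flow, rest push out)
bond 1 stroke→TF1  (TF1: transformer flips bond 0)
bond 3 stroke→I1  (prefer integral on I1)
bond 4 stroke→I2  (I2 outputs flow p/I2)
bond 5 stroke→J2  (J2 needs exactly one e-in)

bond 0 stroke→J1
bond 1 stroke→TF1
bond 2 stroke→J1
bond 3 stroke→I1
bond 4 stroke→I2
bond 5 stroke→J2
bond 6 stroke→Sf1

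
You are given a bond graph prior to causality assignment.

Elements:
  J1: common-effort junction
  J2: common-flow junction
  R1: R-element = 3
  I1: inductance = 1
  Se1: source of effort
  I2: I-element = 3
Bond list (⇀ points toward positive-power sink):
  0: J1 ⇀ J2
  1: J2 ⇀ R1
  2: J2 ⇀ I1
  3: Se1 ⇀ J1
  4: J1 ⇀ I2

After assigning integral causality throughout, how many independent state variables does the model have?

bond 3 →J1  (source Se1 imposes e)
bond 0 →J2  (J1 effort already set via bond 3)
bond 4 →I2  (J1 effort already set via bond 3)
bond 2 →I1  (prefer integral on I1)
bond 1 →J2  (1-jn J2 has f-setter on 2)

2  (I1, I2 all integral)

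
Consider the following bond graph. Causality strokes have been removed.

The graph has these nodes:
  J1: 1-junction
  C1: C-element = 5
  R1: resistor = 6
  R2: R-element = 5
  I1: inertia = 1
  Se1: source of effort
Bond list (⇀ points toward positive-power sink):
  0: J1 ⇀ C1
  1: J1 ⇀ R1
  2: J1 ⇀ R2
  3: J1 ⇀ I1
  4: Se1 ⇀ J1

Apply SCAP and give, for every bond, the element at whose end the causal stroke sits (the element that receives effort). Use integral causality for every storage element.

β4 |J1  (source Se1 imposes e)
β0 |J1  (prefer integral on C1)
β3 |I1  (I1: I, integral causality)
β1 |J1  (1-jn J1 has f-setter on 3)
β2 |J1  (common-f at J1 fixed by 3)

b0 →J1
b1 →J1
b2 →J1
b3 →I1
b4 →J1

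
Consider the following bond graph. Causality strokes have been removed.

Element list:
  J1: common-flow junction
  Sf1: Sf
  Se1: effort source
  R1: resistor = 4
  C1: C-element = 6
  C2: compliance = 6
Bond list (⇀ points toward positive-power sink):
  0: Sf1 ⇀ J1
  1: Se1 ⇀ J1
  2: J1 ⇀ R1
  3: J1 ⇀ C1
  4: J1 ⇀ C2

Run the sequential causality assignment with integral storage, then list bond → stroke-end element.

b0 stroke at Sf1
b1 stroke at J1
b2 stroke at J1
b3 stroke at J1
b4 stroke at J1

β0 →Sf1  (Sf1: flow source, stroke at near end)
β1 →J1  (Se1: effort source, stroke at far end)
β2 →J1  (1-jn J1 has f-setter on 0)
β3 →J1  (J1: bond 0 brought flow, rest push out)
β4 →J1  (1-jn J1 has f-setter on 0)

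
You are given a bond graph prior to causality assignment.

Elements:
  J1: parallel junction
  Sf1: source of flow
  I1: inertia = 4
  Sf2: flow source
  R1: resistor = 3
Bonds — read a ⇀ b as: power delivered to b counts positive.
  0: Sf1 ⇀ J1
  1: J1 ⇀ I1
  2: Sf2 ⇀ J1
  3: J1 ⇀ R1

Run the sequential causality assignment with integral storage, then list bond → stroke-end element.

#0 |Sf1  (Sf1 fixes flow; stroke at Sf1)
#2 |Sf2  (Sf2: flow source, stroke at near end)
#1 |I1  (prefer integral on I1)
#3 |J1  (closing 0-jn rule on J1)

b0 stroke at Sf1
b1 stroke at I1
b2 stroke at Sf2
b3 stroke at J1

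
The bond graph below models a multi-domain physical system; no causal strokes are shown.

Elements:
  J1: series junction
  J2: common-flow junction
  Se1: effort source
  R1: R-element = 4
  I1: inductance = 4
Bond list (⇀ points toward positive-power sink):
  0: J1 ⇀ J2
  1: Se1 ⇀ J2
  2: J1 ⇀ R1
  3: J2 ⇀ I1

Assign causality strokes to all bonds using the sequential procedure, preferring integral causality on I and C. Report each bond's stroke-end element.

bond 0 stroke→J2
bond 1 stroke→J2
bond 2 stroke→J1
bond 3 stroke→I1

#1 →J2  (source Se1 imposes e)
#3 →I1  (I1: I, integral causality)
#0 →J2  (1-jn J2 has f-setter on 3)
#2 →J1  (J1 flow already set via bond 0)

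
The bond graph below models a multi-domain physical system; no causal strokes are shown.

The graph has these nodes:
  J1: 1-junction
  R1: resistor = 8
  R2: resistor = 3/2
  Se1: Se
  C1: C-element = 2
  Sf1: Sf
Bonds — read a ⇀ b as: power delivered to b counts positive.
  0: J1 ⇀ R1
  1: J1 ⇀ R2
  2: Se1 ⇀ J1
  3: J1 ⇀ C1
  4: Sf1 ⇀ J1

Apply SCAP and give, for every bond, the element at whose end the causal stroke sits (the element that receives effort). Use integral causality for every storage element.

β2 stroke→J1  (Se1 (Se) sets effort on bond)
β4 stroke→Sf1  (Sf1 fixes flow; stroke at Sf1)
β0 stroke→J1  (common-f at J1 fixed by 4)
β1 stroke→J1  (common-f at J1 fixed by 4)
β3 stroke→J1  (J1: bond 4 brought flow, rest push out)

b0 |J1
b1 |J1
b2 |J1
b3 |J1
b4 |Sf1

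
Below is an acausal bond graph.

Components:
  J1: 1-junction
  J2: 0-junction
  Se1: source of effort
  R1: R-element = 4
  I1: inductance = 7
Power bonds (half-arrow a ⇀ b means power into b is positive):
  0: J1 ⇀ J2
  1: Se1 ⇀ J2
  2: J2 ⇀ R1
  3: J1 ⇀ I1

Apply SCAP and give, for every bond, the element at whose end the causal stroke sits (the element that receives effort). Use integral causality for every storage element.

b0 stroke→J1
b1 stroke→J2
b2 stroke→R1
b3 stroke→I1

#1 →J2  (source Se1 imposes e)
#0 →J1  (common-e at J2 fixed by 1)
#2 →R1  (common-e at J2 fixed by 1)
#3 →I1  (only one flow-in slot at J1)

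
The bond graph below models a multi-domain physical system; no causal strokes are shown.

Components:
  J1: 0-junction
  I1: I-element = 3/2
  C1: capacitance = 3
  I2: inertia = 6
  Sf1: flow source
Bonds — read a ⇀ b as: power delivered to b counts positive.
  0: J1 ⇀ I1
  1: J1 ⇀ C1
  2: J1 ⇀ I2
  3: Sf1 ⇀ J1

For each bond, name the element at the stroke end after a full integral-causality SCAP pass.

#0 stroke→I1
#1 stroke→J1
#2 stroke→I2
#3 stroke→Sf1

bond 3 |Sf1  (Sf1 fixes flow; stroke at Sf1)
bond 0 |I1  (I1 integral (f out))
bond 1 |J1  (C1 outputs effort q/C1)
bond 2 |I2  (J1: bond 1 brought effort, rest push out)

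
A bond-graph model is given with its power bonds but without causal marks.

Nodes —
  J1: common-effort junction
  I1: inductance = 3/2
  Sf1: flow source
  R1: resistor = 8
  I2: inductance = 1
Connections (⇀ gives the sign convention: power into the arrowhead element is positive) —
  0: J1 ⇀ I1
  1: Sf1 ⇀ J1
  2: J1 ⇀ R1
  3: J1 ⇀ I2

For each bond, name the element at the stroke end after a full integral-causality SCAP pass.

bond 0 |I1
bond 1 |Sf1
bond 2 |J1
bond 3 |I2

β1 |Sf1  (Sf1 (Sf) sets flow on bond)
β0 |I1  (I1 outputs flow p/I1)
β3 |I2  (I2 integral (f out))
β2 |J1  (only one effort-in slot at J1)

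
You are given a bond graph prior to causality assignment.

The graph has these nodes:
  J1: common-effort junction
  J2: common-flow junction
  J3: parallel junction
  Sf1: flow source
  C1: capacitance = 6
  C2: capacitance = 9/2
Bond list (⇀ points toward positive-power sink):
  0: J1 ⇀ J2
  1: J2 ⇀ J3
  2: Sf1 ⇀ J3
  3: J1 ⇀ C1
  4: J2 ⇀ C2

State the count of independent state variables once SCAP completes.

#2 stroke at Sf1  (Sf1: flow source, stroke at near end)
#1 stroke at J3  (J3 needs exactly one e-in)
#0 stroke at J2  (common-f at J2 fixed by 1)
#4 stroke at J2  (common-f at J2 fixed by 1)
#3 stroke at J1  (only one effort-in slot at J1)

2  (C1, C2 all integral)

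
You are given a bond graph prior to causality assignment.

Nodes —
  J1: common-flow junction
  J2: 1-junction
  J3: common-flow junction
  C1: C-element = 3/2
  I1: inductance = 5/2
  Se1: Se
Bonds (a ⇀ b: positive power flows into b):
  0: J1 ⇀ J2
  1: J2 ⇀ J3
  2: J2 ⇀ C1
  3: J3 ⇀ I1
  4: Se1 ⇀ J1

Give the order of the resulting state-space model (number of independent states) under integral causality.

2  (C1, I1 all integral)

b4 stroke at J1  (Se1 (Se) sets effort on bond)
b0 stroke at J2  (J1 needs exactly one f-in)
b2 stroke at J2  (C1: C, integral causality)
b1 stroke at J3  (closing 1-jn rule on J2)
b3 stroke at I1  (closing 1-jn rule on J3)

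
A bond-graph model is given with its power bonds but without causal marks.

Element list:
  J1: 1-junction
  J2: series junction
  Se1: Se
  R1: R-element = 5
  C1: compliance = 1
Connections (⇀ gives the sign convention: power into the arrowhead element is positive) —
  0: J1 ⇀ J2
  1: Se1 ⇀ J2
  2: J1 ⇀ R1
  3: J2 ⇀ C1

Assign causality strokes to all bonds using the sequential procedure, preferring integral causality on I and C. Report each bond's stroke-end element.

bond 0 stroke at J1
bond 1 stroke at J2
bond 2 stroke at R1
bond 3 stroke at J2

#1 stroke→J2  (source Se1 imposes e)
#3 stroke→J2  (C1 outputs effort q/C1)
#0 stroke→J1  (J2: last free bond brings flow in)
#2 stroke→R1  (closing 1-jn rule on J1)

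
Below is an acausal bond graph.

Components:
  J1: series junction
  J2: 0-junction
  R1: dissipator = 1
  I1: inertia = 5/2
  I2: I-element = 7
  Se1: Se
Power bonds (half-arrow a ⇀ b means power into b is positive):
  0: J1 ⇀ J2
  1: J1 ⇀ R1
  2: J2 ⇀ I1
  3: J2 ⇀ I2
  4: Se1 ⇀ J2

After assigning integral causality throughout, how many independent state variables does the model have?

2  (I1, I2 all integral)

#4 stroke at J2  (Se1 (Se) sets effort on bond)
#0 stroke at J1  (common-e at J2 fixed by 4)
#2 stroke at I1  (J2: bond 4 brought effort, rest push out)
#3 stroke at I2  (common-e at J2 fixed by 4)
#1 stroke at R1  (closing 1-jn rule on J1)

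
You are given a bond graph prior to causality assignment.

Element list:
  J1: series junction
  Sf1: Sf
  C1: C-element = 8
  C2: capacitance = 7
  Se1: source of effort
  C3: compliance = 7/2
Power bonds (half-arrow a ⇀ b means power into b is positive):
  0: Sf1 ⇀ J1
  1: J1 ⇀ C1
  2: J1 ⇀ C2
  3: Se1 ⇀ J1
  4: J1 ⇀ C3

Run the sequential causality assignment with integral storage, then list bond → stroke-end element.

β0 |Sf1  (Sf1: flow source, stroke at near end)
β3 |J1  (Se1 fixes effort; stroke away)
β1 |J1  (J1 flow already set via bond 0)
β2 |J1  (common-f at J1 fixed by 0)
β4 |J1  (J1 flow already set via bond 0)

b0 →Sf1
b1 →J1
b2 →J1
b3 →J1
b4 →J1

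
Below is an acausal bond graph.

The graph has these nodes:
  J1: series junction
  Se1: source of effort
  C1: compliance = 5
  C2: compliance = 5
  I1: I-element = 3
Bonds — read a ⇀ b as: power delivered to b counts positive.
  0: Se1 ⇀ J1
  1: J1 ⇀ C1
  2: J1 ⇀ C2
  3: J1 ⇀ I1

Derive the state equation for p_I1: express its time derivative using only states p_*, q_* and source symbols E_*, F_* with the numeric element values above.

bond 0 →J1  (Se1 (Se) sets effort on bond)
bond 1 →J1  (prefer integral on C1)
bond 2 →J1  (prefer integral on C2)
bond 3 →I1  (J1: last free bond brings flow in)

dp_I1/dt = E_Se1 - q_C1/5 - q_C2/5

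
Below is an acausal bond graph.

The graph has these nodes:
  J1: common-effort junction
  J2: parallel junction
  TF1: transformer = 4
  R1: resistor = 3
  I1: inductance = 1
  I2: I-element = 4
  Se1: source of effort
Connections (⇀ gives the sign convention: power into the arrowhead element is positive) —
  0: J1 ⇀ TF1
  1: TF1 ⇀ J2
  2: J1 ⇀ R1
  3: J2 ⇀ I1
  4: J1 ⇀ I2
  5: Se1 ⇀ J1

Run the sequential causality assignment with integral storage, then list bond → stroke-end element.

b0 stroke at TF1
b1 stroke at J2
b2 stroke at R1
b3 stroke at I1
b4 stroke at I2
b5 stroke at J1

bond 5 stroke→J1  (Se1 (Se) sets effort on bond)
bond 0 stroke→TF1  (0-jn J1 has e-setter on 5)
bond 2 stroke→R1  (common-e at J1 fixed by 5)
bond 4 stroke→I2  (J1 effort already set via bond 5)
bond 1 stroke→J2  (TF1 one-in-one-out from 0)
bond 3 stroke→I1  (0-jn J2 has e-setter on 1)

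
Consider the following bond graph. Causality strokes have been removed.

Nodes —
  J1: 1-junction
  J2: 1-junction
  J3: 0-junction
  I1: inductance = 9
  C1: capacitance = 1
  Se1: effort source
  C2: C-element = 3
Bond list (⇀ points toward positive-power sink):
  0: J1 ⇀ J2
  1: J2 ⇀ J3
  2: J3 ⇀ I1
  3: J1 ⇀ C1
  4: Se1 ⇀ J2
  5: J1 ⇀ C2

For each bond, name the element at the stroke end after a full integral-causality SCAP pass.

bond 4 |J2  (source Se1 imposes e)
bond 2 |I1  (prefer integral on I1)
bond 1 |J3  (only one effort-in slot at J3)
bond 0 |J2  (1-jn J2 has f-setter on 1)
bond 3 |J1  (common-f at J1 fixed by 0)
bond 5 |J1  (J1 flow already set via bond 0)

bond 0 stroke at J2
bond 1 stroke at J3
bond 2 stroke at I1
bond 3 stroke at J1
bond 4 stroke at J2
bond 5 stroke at J1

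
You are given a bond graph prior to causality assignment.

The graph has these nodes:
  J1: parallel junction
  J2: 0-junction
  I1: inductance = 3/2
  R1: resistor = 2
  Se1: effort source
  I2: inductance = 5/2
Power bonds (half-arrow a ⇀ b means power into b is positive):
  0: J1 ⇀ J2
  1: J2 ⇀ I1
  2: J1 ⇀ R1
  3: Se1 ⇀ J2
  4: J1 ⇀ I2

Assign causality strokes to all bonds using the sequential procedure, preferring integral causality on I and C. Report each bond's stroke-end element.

β0 stroke at J1
β1 stroke at I1
β2 stroke at R1
β3 stroke at J2
β4 stroke at I2

#3 stroke at J2  (Se1: effort source, stroke at far end)
#0 stroke at J1  (J2 effort already set via bond 3)
#1 stroke at I1  (J2 effort already set via bond 3)
#2 stroke at R1  (common-e at J1 fixed by 0)
#4 stroke at I2  (common-e at J1 fixed by 0)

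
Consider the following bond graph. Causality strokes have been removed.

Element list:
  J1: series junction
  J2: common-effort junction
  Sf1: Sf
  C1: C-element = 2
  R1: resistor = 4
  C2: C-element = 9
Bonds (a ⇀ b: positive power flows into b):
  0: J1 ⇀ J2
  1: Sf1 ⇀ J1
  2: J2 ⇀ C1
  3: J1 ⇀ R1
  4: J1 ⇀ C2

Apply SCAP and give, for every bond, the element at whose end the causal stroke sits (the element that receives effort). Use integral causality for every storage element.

β0 stroke→J1
β1 stroke→Sf1
β2 stroke→J2
β3 stroke→J1
β4 stroke→J1

b1 stroke→Sf1  (source Sf1 imposes f)
b0 stroke→J1  (J1: bond 1 brought flow, rest push out)
b3 stroke→J1  (common-f at J1 fixed by 1)
b4 stroke→J1  (J1: bond 1 brought flow, rest push out)
b2 stroke→J2  (only one effort-in slot at J2)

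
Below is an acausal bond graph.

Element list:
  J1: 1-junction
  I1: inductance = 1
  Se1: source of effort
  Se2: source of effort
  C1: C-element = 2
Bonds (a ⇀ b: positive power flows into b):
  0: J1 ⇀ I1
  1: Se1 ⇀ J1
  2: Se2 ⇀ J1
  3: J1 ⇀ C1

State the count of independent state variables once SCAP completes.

2  (C1, I1 all integral)

bond 1 →J1  (Se1: effort source, stroke at far end)
bond 2 →J1  (source Se2 imposes e)
bond 0 →I1  (I1 outputs flow p/I1)
bond 3 →J1  (J1: bond 0 brought flow, rest push out)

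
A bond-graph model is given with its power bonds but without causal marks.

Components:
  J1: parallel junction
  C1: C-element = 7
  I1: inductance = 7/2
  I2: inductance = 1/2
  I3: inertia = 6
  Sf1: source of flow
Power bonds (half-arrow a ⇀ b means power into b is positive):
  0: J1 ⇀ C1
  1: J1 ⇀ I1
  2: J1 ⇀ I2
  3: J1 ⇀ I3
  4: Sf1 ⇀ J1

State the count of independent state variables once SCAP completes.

4  (C1, I1, I2, I3 all integral)

β4 →Sf1  (source Sf1 imposes f)
β0 →J1  (C1 integral (e out))
β1 →I1  (0-jn J1 has e-setter on 0)
β2 →I2  (J1 effort already set via bond 0)
β3 →I3  (J1 effort already set via bond 0)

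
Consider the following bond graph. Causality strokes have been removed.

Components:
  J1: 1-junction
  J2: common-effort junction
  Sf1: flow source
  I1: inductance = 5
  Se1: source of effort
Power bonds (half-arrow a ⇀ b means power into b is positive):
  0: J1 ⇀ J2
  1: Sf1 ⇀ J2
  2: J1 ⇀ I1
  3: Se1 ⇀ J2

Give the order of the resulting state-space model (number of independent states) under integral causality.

1  (I1 all integral)

β1 |Sf1  (source Sf1 imposes f)
β3 |J2  (source Se1 imposes e)
β0 |J1  (J2: bond 3 brought effort, rest push out)
β2 |I1  (J1: last free bond brings flow in)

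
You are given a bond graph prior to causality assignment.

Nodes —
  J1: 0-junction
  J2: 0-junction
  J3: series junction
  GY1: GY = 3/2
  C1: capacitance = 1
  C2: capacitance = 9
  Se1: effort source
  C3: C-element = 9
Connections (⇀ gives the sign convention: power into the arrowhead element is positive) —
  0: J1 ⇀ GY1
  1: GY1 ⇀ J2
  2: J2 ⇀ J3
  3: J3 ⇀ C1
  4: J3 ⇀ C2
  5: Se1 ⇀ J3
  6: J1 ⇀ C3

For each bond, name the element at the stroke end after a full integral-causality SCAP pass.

#0 stroke at GY1
#1 stroke at GY1
#2 stroke at J2
#3 stroke at J3
#4 stroke at J3
#5 stroke at J3
#6 stroke at J1

bond 5 →J3  (Se1 (Se) sets effort on bond)
bond 3 →J3  (C1 outputs effort q/C1)
bond 4 →J3  (C2: C, integral causality)
bond 2 →J2  (J3: last free bond brings flow in)
bond 1 →GY1  (common-e at J2 fixed by 2)
bond 0 →GY1  (through GY1, causality inverts; strokes same side of GY1)
bond 6 →J1  (closing 0-jn rule on J1)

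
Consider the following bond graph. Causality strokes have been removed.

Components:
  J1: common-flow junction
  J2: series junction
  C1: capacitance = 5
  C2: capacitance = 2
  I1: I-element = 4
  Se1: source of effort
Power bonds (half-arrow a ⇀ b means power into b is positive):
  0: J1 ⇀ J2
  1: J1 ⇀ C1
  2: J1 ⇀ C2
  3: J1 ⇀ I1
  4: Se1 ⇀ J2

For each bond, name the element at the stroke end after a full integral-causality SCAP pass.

bond 0 stroke at J1
bond 1 stroke at J1
bond 2 stroke at J1
bond 3 stroke at I1
bond 4 stroke at J2

#4 stroke→J2  (Se1 fixes effort; stroke away)
#0 stroke→J1  (closing 1-jn rule on J2)
#1 stroke→J1  (C1: C, integral causality)
#2 stroke→J1  (C2 outputs effort q/C2)
#3 stroke→I1  (J1: last free bond brings flow in)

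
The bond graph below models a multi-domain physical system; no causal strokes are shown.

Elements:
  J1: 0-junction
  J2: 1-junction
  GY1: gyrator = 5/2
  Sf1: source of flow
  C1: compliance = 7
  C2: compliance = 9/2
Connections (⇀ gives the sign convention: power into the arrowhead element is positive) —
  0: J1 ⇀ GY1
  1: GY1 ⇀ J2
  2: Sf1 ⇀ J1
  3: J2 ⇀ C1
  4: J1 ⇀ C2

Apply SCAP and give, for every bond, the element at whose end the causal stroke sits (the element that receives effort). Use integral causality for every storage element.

#2 →Sf1  (Sf1: flow source, stroke at near end)
#3 →J2  (C1: C, integral causality)
#1 →GY1  (only one flow-in slot at J2)
#0 →GY1  (GY1: gyrator matches bond 1)
#4 →J1  (closing 0-jn rule on J1)

bond 0 stroke→GY1
bond 1 stroke→GY1
bond 2 stroke→Sf1
bond 3 stroke→J2
bond 4 stroke→J1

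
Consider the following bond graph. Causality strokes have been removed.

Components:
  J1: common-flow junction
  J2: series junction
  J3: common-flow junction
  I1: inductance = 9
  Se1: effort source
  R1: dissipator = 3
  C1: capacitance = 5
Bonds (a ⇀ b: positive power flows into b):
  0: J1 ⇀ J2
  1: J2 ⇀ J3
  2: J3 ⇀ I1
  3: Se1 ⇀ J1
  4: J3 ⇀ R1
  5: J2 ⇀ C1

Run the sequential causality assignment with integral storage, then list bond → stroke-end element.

b3 |J1  (Se1: effort source, stroke at far end)
b0 |J2  (J1 needs exactly one f-in)
b2 |I1  (prefer integral on I1)
b1 |J3  (1-jn J3 has f-setter on 2)
b4 |J3  (J3 flow already set via bond 2)
b5 |J2  (1-jn J2 has f-setter on 1)

β0 |J2
β1 |J3
β2 |I1
β3 |J1
β4 |J3
β5 |J2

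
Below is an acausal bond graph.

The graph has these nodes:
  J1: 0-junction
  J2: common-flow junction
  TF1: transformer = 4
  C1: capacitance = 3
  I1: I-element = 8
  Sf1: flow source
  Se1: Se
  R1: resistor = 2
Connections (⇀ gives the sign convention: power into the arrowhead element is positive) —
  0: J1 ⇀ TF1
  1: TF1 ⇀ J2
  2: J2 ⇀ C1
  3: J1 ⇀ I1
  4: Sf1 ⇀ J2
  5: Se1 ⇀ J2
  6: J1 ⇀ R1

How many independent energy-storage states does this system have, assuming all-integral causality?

2  (C1, I1 all integral)

bond 4 |Sf1  (Sf1 fixes flow; stroke at Sf1)
bond 5 |J2  (source Se1 imposes e)
bond 1 |J2  (J2: bond 4 brought flow, rest push out)
bond 2 |J2  (J2: bond 4 brought flow, rest push out)
bond 0 |TF1  (through TF1, causality passes straight; one stroke at TF1)
bond 3 |I1  (prefer integral on I1)
bond 6 |J1  (J1: last free bond brings effort in)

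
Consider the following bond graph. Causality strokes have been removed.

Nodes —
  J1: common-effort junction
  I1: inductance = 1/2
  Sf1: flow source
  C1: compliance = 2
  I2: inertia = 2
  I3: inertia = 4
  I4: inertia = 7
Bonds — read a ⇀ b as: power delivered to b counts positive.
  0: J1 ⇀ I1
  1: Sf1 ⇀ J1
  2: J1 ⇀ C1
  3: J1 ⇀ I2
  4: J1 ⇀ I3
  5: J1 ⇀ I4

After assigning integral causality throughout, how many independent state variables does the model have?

5  (C1, I1, I2, I3, I4 all integral)

bond 1 stroke→Sf1  (Sf1 fixes flow; stroke at Sf1)
bond 0 stroke→I1  (I1 outputs flow p/I1)
bond 2 stroke→J1  (C1 outputs effort q/C1)
bond 3 stroke→I2  (J1: bond 2 brought effort, rest push out)
bond 4 stroke→I3  (J1: bond 2 brought effort, rest push out)
bond 5 stroke→I4  (J1: bond 2 brought effort, rest push out)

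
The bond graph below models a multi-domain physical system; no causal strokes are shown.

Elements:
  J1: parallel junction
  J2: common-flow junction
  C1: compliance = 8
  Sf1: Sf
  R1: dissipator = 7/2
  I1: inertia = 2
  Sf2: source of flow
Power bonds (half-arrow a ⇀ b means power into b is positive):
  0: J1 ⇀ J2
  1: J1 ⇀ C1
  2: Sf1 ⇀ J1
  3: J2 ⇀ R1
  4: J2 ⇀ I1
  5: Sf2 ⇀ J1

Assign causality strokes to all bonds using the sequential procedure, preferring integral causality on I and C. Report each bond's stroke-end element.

b0 stroke at J2
b1 stroke at J1
b2 stroke at Sf1
b3 stroke at J2
b4 stroke at I1
b5 stroke at Sf2

b2 →Sf1  (Sf1 fixes flow; stroke at Sf1)
b5 →Sf2  (Sf2: flow source, stroke at near end)
b1 →J1  (prefer integral on C1)
b0 →J2  (J1: bond 1 brought effort, rest push out)
b4 →I1  (I1 outputs flow p/I1)
b3 →J2  (J2: bond 4 brought flow, rest push out)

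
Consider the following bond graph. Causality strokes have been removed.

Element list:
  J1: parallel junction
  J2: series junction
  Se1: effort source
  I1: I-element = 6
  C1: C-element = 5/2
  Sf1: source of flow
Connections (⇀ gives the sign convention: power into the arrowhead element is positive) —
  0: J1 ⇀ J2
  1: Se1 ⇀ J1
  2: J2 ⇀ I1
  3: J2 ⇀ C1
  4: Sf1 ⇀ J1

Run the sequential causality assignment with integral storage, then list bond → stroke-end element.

b1 |J1  (Se1 fixes effort; stroke away)
b4 |Sf1  (Sf1 fixes flow; stroke at Sf1)
b0 |J2  (J1: bond 1 brought effort, rest push out)
b2 |I1  (prefer integral on I1)
b3 |J2  (J2: bond 2 brought flow, rest push out)

bond 0 |J2
bond 1 |J1
bond 2 |I1
bond 3 |J2
bond 4 |Sf1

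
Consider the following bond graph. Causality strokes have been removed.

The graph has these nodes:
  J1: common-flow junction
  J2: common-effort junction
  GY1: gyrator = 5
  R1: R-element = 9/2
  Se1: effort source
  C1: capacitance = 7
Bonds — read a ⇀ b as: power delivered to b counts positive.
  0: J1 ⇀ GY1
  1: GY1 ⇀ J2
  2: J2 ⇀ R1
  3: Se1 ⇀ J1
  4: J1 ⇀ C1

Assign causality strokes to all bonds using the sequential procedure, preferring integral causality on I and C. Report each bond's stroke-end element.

bond 0 →GY1
bond 1 →GY1
bond 2 →J2
bond 3 →J1
bond 4 →J1

β3 |J1  (Se1 fixes effort; stroke away)
β4 |J1  (prefer integral on C1)
β0 |GY1  (closing 1-jn rule on J1)
β1 |GY1  (GY1: gyrator matches bond 0)
β2 |J2  (J2 needs exactly one e-in)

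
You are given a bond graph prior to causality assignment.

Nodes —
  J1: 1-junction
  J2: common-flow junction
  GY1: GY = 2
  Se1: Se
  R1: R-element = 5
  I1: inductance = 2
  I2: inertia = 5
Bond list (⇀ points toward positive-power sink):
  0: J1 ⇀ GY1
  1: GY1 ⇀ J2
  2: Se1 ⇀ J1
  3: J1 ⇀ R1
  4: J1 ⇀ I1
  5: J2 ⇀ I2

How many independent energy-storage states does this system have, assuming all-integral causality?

β2 |J1  (Se1: effort source, stroke at far end)
β4 |I1  (I1: I, integral causality)
β0 |J1  (1-jn J1 has f-setter on 4)
β3 |J1  (J1: bond 4 brought flow, rest push out)
β1 |J2  (GY1: gyrator matches bond 0)
β5 |I2  (J2: last free bond brings flow in)

2  (I1, I2 all integral)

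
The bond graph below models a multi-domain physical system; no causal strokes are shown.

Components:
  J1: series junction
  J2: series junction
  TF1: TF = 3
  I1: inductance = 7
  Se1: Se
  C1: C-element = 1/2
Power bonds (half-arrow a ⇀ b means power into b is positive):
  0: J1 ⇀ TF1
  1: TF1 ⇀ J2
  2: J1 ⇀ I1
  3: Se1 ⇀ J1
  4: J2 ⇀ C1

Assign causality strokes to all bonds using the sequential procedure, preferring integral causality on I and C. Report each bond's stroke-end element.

β3 |J1  (Se1 fixes effort; stroke away)
β2 |I1  (I1 outputs flow p/I1)
β0 |J1  (1-jn J1 has f-setter on 2)
β1 |TF1  (TF TF1: opposite of bond 0)
β4 |J2  (1-jn J2 has f-setter on 1)

bond 0 stroke→J1
bond 1 stroke→TF1
bond 2 stroke→I1
bond 3 stroke→J1
bond 4 stroke→J2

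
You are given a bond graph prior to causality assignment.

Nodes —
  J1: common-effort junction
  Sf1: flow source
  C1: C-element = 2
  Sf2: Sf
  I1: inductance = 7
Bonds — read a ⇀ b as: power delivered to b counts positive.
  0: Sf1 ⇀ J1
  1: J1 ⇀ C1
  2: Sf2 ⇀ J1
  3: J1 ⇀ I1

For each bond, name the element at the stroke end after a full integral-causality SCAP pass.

#0 |Sf1  (Sf1: flow source, stroke at near end)
#2 |Sf2  (Sf2 (Sf) sets flow on bond)
#1 |J1  (C1 outputs effort q/C1)
#3 |I1  (0-jn J1 has e-setter on 1)

bond 0 →Sf1
bond 1 →J1
bond 2 →Sf2
bond 3 →I1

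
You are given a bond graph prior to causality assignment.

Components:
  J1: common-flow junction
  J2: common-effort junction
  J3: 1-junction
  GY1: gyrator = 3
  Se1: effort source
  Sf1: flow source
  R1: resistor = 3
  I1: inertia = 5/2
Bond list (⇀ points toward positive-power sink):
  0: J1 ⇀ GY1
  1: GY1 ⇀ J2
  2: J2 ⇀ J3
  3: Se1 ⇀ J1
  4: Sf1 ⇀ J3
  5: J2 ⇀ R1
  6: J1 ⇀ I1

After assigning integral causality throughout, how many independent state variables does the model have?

#3 stroke at J1  (source Se1 imposes e)
#4 stroke at Sf1  (source Sf1 imposes f)
#2 stroke at J3  (common-f at J3 fixed by 4)
#6 stroke at I1  (I1: I, integral causality)
#0 stroke at J1  (J1 flow already set via bond 6)
#1 stroke at J2  (GY1 both-in/both-out from 0)
#5 stroke at R1  (J2: bond 1 brought effort, rest push out)

1  (I1 all integral)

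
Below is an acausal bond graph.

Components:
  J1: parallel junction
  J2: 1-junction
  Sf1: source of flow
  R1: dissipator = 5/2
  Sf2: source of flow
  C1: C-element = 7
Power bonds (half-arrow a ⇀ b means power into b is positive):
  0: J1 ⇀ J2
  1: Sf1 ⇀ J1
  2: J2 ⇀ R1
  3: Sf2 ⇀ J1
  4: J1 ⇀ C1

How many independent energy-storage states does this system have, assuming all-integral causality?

1  (C1 all integral)

β1 stroke at Sf1  (Sf1 fixes flow; stroke at Sf1)
β3 stroke at Sf2  (source Sf2 imposes f)
β4 stroke at J1  (C1: C, integral causality)
β0 stroke at J2  (0-jn J1 has e-setter on 4)
β2 stroke at R1  (J2 needs exactly one f-in)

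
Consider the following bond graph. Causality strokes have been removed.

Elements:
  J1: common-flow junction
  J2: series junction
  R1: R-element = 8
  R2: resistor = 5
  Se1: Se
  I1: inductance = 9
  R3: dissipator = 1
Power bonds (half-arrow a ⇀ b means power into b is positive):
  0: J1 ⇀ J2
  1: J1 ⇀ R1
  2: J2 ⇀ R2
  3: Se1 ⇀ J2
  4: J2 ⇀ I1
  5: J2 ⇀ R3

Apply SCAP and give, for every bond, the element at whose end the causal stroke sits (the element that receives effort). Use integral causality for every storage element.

b3 stroke→J2  (Se1 fixes effort; stroke away)
b4 stroke→I1  (prefer integral on I1)
b0 stroke→J2  (1-jn J2 has f-setter on 4)
b2 stroke→J2  (J2 flow already set via bond 4)
b5 stroke→J2  (1-jn J2 has f-setter on 4)
b1 stroke→J1  (common-f at J1 fixed by 0)

bond 0 →J2
bond 1 →J1
bond 2 →J2
bond 3 →J2
bond 4 →I1
bond 5 →J2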